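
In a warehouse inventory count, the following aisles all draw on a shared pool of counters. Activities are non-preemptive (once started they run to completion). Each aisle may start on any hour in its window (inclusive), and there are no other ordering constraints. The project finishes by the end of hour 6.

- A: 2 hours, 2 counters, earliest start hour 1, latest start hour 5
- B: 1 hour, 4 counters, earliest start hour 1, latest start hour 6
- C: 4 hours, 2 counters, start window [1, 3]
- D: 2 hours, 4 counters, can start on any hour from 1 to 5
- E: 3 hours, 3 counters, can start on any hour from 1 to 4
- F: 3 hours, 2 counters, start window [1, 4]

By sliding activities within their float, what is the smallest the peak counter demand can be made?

Early-start (A@1, B@1, C@1, D@1, E@1, F@1) gives peak 17: h1:17  h2:13  h3:7  h4:2  h5:0  h6:0.
Shift C→3, D→2, E→4, F→4.
Schedule A@1, B@1, C@3, D@2, E@4, F@4: h1:6  h2:6  h3:6  h4:7  h5:7  h6:7 — peak 7.
Total counter-hours = 39 over 6 hours ⇒ peak ≥ ⌈39/6⌉ = 7, so 7 is optimal.

7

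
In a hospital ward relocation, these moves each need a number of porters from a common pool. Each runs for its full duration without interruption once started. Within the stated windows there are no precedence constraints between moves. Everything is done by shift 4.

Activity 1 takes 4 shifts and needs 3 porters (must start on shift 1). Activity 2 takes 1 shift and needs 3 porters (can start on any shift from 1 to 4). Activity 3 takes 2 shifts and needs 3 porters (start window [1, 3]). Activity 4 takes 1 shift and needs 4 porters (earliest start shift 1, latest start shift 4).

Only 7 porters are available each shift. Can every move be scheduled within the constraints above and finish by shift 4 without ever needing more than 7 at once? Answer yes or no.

Schedule Activity 1@1, Activity 2@1, Activity 3@2, Activity 4@4: s1:6  s2:6  s3:6  s4:7 — peak 7 ≤ 7.

yes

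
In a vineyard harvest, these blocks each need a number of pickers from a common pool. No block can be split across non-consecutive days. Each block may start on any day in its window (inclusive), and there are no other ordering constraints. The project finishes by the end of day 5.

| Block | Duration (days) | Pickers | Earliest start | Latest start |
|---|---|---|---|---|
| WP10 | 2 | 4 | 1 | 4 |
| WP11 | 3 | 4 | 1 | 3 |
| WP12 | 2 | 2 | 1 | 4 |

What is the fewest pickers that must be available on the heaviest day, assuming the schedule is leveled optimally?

6

Early-start (WP10@1, WP11@1, WP12@1) gives peak 10: d1:10  d2:10  d3:4  d4:0  d5:0.
Shift WP11→3.
Schedule WP10@1, WP11@3, WP12@1: d1:6  d2:6  d3:4  d4:4  d5:4 — peak 6.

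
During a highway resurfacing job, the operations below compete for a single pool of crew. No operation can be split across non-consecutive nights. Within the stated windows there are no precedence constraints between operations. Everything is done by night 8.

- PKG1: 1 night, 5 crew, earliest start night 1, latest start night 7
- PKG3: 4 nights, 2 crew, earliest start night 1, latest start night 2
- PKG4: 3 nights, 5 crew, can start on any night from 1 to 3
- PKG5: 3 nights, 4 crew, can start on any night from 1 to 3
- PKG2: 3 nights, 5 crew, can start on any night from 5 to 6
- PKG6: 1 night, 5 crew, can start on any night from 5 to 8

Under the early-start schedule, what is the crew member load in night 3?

11

At early start, night 3 has: PKG3, PKG4, PKG5.
Demand: 2 + 5 + 4 = 11.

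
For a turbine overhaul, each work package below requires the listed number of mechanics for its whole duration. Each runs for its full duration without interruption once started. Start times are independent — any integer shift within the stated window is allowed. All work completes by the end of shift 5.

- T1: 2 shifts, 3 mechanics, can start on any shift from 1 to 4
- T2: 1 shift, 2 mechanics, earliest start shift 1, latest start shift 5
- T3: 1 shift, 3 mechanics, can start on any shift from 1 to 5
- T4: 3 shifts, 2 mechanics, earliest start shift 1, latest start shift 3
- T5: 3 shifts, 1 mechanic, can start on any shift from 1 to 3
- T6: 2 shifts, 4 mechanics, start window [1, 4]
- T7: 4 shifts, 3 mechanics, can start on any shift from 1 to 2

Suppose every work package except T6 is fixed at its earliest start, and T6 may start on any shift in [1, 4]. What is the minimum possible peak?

14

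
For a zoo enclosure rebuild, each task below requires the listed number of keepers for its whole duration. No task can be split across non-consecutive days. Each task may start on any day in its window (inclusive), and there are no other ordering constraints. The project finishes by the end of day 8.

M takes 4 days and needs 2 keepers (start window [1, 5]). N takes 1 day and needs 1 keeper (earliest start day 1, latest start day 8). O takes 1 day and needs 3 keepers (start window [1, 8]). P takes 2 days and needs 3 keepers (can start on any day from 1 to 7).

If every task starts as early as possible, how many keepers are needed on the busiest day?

Early-start schedule: M@1, N@1, O@1, P@1.
Load per day: day 1: 9, day 2: 5, day 3: 2, day 4: 2, day 5: 0, day 6: 0, day 7: 0, day 8: 0.
Peak is 9.

9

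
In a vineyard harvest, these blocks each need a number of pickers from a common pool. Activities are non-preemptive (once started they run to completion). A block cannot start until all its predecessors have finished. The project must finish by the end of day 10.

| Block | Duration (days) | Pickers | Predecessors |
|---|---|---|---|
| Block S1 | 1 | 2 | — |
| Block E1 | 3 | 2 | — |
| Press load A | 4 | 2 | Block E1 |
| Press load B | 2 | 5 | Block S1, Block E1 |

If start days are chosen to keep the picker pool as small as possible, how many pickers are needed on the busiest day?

Early-start (Block S1@1, Block E1@1, Press load A@4, Press load B@4) gives peak 7: d1:4  d2:2  d3:2  d4:7  d5:7  d6:2  d7:2  d8:0  d9:0  d10:0.
Shift Press load B→8.
Schedule Block S1@1, Block E1@1, Press load A@4, Press load B@8: d1:4  d2:2  d3:2  d4:2  d5:2  d6:2  d7:2  d8:5  d9:5  d10:0 — peak 5.

5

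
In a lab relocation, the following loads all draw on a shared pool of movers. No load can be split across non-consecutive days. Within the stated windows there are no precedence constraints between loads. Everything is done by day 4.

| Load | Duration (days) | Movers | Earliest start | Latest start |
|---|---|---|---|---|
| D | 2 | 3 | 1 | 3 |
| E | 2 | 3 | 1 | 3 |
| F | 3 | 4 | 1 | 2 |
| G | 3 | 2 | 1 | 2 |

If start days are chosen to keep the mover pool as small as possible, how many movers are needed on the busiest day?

9

Early-start (D@1, E@1, F@1, G@1) gives peak 12: d1:12  d2:12  d3:6  d4:0.
Shift E→3.
Schedule D@1, E@3, F@1, G@1: d1:9  d2:9  d3:9  d4:3 — peak 9.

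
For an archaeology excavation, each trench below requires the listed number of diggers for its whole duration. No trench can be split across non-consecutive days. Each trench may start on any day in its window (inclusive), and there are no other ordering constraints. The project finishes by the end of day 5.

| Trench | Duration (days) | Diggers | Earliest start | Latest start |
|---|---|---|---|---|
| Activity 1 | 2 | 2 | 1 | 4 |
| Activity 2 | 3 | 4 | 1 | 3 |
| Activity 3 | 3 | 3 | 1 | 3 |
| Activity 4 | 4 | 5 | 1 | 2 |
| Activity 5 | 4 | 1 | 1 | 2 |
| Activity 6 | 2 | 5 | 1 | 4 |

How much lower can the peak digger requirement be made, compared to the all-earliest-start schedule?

Early-start peak: d1:20  d2:20  d3:13  d4:6  d5:0 ⇒ 20.
Leveled (Activity 1@1, Activity 2@3, Activity 3@3, Activity 4@1, Activity 5@1, Activity 6@1): d1:13  d2:13  d3:13  d4:13  d5:7 ⇒ 13.
Reduction 20 − 13 = 7.

7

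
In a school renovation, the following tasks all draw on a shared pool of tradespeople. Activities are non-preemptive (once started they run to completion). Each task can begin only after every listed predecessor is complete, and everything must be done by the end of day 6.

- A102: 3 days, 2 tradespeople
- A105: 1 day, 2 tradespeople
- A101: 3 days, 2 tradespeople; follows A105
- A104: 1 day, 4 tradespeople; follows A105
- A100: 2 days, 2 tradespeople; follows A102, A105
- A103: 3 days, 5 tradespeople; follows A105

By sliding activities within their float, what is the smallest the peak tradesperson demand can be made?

8

Early-start (A102@1, A105@1, A101@2, A104@2, A100@4, A103@2) gives peak 13: d1:4  d2:13  d3:9  d4:9  d5:2  d6:0.
Shift A100→5, A103→4.
Schedule A102@1, A105@1, A101@2, A104@2, A100@5, A103@4: d1:4  d2:8  d3:4  d4:7  d5:7  d6:7 — peak 8.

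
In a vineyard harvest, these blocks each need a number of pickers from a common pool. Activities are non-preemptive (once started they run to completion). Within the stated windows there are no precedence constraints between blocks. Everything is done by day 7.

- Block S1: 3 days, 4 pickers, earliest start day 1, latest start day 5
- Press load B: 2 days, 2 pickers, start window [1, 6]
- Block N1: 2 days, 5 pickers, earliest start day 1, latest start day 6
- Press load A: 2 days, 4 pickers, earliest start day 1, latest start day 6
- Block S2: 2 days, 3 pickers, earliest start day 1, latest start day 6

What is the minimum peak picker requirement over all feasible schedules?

7

Early-start (Block S1@1, Press load B@1, Block N1@1, Press load A@1, Block S2@1) gives peak 18: d1:18  d2:18  d3:4  d4:0  d5:0  d6:0  d7:0.
Shift Block N1→4, Press load A→6, Block S2→6.
Schedule Block S1@1, Press load B@1, Block N1@4, Press load A@6, Block S2@6: d1:6  d2:6  d3:4  d4:5  d5:5  d6:7  d7:7 — peak 7.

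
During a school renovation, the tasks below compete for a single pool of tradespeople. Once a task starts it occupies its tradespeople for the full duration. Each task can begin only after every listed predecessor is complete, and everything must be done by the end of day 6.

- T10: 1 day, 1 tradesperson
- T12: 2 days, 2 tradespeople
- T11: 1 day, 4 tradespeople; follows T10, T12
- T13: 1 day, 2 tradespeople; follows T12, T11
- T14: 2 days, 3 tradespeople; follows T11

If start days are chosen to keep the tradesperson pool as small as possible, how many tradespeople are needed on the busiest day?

4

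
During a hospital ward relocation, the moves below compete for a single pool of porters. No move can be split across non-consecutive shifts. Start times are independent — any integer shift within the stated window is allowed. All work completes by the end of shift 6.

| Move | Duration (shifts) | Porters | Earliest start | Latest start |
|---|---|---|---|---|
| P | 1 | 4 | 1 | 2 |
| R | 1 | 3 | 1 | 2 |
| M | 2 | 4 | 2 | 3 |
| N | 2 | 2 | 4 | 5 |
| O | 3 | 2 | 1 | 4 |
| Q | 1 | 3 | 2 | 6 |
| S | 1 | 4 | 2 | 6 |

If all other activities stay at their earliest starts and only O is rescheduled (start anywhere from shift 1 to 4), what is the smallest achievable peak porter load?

O@1: s1:9  s2:13  s3:6  s4:2  s5:2  s6:0 → peak 13
O@2: s1:7  s2:13  s3:6  s4:4  s5:2  s6:0 → peak 13
O@3: s1:7  s2:11  s3:6  s4:4  s5:4  s6:0 → peak 11
O@4: s1:7  s2:11  s3:4  s4:4  s5:4  s6:2 → peak 11
Best is O@3, peak 11.

11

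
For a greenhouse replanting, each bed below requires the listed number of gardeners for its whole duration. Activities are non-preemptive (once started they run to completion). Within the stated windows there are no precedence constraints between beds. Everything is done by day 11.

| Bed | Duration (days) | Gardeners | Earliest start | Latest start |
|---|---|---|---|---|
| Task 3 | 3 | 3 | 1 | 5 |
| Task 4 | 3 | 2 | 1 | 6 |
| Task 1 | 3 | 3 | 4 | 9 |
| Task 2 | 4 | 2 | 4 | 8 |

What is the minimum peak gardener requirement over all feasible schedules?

4

Early-start (Task 3@1, Task 4@1, Task 1@4, Task 2@4) gives peak 5: d1:5  d2:5  d3:5  d4:5  d5:5  d6:5  d7:2  d8:0  d9:0  d10:0  d11:0.
Shift Task 4→4, Task 1→8.
Schedule Task 3@1, Task 4@4, Task 1@8, Task 2@4: d1:3  d2:3  d3:3  d4:4  d5:4  d6:4  d7:2  d8:3  d9:3  d10:3  d11:0 — peak 4.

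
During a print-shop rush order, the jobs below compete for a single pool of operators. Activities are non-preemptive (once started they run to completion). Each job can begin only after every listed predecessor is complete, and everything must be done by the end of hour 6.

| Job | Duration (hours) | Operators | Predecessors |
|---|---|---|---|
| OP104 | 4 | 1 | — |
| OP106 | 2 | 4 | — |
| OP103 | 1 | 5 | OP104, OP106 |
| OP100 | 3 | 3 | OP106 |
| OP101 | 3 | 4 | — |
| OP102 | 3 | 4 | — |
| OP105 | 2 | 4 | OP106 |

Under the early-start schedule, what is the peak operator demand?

Early-start schedule: OP104@1, OP106@1, OP103@5, OP100@3, OP101@1, OP102@1, OP105@3.
Load per hour: hour 1: 13, hour 2: 13, hour 3: 16, hour 4: 8, hour 5: 8, hour 6: 0.
Peak is 16.

16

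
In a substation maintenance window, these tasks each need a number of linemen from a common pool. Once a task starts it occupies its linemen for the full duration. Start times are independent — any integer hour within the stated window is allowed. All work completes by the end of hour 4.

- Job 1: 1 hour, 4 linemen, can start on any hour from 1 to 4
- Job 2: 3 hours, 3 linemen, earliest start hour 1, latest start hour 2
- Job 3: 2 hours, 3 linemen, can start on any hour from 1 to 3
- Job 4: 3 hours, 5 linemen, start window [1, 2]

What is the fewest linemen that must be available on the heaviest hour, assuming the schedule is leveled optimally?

11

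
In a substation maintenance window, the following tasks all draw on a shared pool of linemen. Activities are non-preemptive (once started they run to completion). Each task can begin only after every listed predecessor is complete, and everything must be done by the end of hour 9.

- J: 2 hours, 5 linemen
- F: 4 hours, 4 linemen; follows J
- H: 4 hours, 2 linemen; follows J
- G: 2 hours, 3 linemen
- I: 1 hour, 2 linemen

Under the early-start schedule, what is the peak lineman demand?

10

Early-start schedule: J@1, F@3, H@3, G@1, I@1.
Load per hour: hour 1: 10, hour 2: 8, hour 3: 6, hour 4: 6, hour 5: 6, hour 6: 6, hour 7: 0, hour 8: 0, hour 9: 0.
Peak is 10.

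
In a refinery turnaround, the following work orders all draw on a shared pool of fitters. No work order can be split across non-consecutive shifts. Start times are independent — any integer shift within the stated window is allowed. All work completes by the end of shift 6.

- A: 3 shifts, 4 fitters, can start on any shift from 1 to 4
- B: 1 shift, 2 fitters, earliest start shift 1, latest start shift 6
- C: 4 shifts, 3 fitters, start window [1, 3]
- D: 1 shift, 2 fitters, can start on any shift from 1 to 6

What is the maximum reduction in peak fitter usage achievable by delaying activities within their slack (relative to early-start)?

Early-start peak: s1:11  s2:7  s3:7  s4:3  s5:0  s6:0 ⇒ 11.
Leveled (A@1, B@1, C@2, D@4): s1:6  s2:7  s3:7  s4:5  s5:3  s6:0 ⇒ 7.
Reduction 11 − 7 = 4.

4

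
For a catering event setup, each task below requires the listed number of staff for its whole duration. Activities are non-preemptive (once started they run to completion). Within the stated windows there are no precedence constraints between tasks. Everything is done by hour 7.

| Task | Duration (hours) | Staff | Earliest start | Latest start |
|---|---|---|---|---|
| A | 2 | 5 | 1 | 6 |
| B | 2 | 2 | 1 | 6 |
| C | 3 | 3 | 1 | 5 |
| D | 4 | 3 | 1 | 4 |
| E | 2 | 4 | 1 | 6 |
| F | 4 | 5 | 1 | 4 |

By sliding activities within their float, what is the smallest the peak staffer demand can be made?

10

Early-start (A@1, B@1, C@1, D@1, E@1, F@1) gives peak 22: h1:22  h2:22  h3:11  h4:8  h5:0  h6:0  h7:0.
Shift B→3, C→5, D→3, E→5.
Schedule A@1, B@3, C@5, D@3, E@5, F@1: h1:10  h2:10  h3:10  h4:10  h5:10  h6:10  h7:3 — peak 10.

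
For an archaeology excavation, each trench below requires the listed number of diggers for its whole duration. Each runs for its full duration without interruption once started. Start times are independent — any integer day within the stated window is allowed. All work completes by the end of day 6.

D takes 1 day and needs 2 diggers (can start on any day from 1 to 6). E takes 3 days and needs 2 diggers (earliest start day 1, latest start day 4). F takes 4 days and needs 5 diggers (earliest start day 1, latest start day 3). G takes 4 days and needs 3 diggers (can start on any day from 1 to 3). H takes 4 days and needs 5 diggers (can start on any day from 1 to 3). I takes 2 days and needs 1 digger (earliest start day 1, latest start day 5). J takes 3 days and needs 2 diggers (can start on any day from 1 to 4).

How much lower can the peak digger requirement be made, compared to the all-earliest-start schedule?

Early-start peak: d1:20  d2:18  d3:17  d4:13  d5:0  d6:0 ⇒ 20.
Leveled (D@1, E@1, F@1, G@1, H@2, I@5, J@4): d1:12  d2:15  d3:15  d4:15  d5:8  d6:3 ⇒ 15.
Reduction 20 − 15 = 5.

5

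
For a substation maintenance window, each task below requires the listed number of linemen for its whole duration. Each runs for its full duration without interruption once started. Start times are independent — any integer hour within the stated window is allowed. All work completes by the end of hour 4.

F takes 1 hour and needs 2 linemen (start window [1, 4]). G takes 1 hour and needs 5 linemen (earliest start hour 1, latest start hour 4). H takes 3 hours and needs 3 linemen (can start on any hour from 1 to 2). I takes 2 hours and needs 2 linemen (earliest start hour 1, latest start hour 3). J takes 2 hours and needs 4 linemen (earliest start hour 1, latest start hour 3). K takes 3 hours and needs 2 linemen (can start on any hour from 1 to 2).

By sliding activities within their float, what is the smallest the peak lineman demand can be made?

Early-start (F@1, G@1, H@1, I@1, J@1, K@1) gives peak 18: h1:18  h2:11  h3:5  h4:0.
Shift H→2, J→3, K→2.
Schedule F@1, G@1, H@2, I@1, J@3, K@2: h1:9  h2:7  h3:9  h4:9 — peak 9.
Total lineman-hours = 34 over 4 hours ⇒ peak ≥ ⌈34/4⌉ = 9, so 9 is optimal.

9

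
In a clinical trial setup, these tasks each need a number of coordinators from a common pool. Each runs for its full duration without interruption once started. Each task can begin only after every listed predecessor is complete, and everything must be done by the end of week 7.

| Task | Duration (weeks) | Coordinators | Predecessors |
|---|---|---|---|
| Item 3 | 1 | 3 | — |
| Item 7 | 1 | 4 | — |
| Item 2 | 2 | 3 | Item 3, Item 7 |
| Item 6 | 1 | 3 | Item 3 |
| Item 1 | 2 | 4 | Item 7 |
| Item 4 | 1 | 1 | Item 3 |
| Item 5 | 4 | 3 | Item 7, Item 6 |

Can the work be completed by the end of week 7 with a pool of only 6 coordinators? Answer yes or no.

The minimum achievable peak is 7; 6 < 7, so no feasible schedule stays within the cap.

no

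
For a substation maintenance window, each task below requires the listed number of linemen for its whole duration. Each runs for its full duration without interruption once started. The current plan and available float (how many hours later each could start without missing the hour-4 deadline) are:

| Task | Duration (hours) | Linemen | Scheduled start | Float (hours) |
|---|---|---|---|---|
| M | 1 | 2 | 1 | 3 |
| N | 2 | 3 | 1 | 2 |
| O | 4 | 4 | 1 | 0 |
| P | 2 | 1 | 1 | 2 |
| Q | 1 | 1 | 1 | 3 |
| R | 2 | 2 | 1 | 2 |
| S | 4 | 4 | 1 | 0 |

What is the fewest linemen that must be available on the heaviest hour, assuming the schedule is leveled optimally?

Early-start (M@1, N@1, O@1, P@1, Q@1, R@1, S@1) gives peak 17: h1:17  h2:14  h3:8  h4:8.
Shift N→3, P→2, Q→2.
Schedule M@1, N@3, O@1, P@2, Q@2, R@1, S@1: h1:12  h2:12  h3:12  h4:11 — peak 12.
Total lineman-hours = 47 over 4 hours ⇒ peak ≥ ⌈47/4⌉ = 12, so 12 is optimal.

12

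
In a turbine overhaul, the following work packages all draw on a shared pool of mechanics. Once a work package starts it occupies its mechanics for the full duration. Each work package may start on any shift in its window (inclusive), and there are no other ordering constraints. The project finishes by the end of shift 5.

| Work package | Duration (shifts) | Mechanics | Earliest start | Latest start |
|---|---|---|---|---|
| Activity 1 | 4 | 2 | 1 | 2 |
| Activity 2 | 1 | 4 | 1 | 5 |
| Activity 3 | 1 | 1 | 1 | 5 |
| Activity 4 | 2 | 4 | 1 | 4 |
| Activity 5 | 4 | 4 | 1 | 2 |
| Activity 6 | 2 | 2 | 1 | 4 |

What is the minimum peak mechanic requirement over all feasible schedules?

10

Early-start (Activity 1@1, Activity 2@1, Activity 3@1, Activity 4@1, Activity 5@1, Activity 6@1) gives peak 17: s1:17  s2:12  s3:6  s4:6  s5:0.
Shift Activity 4→2, Activity 5→2, Activity 6→4.
Schedule Activity 1@1, Activity 2@1, Activity 3@1, Activity 4@2, Activity 5@2, Activity 6@4: s1:7  s2:10  s3:10  s4:8  s5:6 — peak 10.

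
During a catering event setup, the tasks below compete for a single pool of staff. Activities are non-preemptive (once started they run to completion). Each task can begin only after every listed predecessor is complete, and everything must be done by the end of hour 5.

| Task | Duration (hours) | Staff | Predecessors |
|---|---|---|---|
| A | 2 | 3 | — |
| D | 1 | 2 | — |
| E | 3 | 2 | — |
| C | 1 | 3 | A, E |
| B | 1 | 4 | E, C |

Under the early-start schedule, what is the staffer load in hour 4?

At early start, hour 4 has: C.
Demand: 3 = 3.

3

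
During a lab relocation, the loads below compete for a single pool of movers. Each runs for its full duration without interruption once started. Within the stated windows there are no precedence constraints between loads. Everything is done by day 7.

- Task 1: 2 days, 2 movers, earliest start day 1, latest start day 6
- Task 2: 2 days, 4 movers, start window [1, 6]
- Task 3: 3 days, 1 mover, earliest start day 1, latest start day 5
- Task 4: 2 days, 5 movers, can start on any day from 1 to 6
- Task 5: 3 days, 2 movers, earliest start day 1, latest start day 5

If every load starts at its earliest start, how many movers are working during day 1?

14

At early start, day 1 has: Task 1, Task 2, Task 3, Task 4, Task 5.
Demand: 2 + 4 + 1 + 5 + 2 = 14.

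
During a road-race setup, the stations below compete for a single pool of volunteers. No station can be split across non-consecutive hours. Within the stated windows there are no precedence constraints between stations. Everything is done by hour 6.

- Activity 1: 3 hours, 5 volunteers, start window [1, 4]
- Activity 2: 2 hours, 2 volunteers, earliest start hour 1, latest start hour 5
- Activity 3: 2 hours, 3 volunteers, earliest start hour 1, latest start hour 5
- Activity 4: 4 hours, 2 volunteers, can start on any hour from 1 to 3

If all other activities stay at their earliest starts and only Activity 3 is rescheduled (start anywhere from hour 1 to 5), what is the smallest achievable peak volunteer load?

Activity 3@1: h1:12  h2:12  h3:7  h4:2  h5:0  h6:0 → peak 12
Activity 3@2: h1:9  h2:12  h3:10  h4:2  h5:0  h6:0 → peak 12
Activity 3@3: h1:9  h2:9  h3:10  h4:5  h5:0  h6:0 → peak 10
Activity 3@4: h1:9  h2:9  h3:7  h4:5  h5:3  h6:0 → peak 9
Activity 3@5: h1:9  h2:9  h3:7  h4:2  h5:3  h6:3 → peak 9
Best is Activity 3@4, peak 9.

9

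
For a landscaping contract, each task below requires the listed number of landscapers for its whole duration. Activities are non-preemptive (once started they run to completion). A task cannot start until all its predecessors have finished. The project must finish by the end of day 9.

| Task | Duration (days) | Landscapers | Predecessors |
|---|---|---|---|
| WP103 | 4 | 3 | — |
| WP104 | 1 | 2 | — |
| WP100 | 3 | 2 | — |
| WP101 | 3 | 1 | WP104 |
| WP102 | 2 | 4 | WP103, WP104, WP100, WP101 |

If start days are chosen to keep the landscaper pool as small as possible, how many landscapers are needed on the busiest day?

4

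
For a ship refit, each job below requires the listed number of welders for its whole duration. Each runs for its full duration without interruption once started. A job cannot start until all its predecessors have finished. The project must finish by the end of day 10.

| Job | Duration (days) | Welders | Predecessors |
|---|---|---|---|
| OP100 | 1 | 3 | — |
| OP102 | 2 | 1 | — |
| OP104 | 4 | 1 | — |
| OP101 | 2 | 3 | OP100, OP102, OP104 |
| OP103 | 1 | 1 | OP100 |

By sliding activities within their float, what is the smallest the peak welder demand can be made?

Early-start (OP100@1, OP102@1, OP104@1, OP101@5, OP103@2) gives peak 5: d1:5  d2:3  d3:1  d4:1  d5:3  d6:3  d7:0  d8:0  d9:0  d10:0.
Shift OP102→2, OP104→2, OP101→6.
Schedule OP100@1, OP102@2, OP104@2, OP101@6, OP103@2: d1:3  d2:3  d3:2  d4:1  d5:1  d6:3  d7:3  d8:0  d9:0  d10:0 — peak 3.

3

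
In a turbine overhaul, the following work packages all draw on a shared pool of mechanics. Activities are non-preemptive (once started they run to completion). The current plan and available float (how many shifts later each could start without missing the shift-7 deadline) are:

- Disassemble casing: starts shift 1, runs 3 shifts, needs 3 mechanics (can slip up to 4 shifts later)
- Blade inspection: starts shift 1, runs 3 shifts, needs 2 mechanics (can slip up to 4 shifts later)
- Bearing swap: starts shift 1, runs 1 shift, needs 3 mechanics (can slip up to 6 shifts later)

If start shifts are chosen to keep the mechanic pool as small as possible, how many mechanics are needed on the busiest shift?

Early-start (Disassemble casing@1, Blade inspection@1, Bearing swap@1) gives peak 8: s1:8  s2:5  s3:5  s4:0  s5:0  s6:0  s7:0.
Shift Blade inspection→4, Bearing swap→7.
Schedule Disassemble casing@1, Blade inspection@4, Bearing swap@7: s1:3  s2:3  s3:3  s4:2  s5:2  s6:2  s7:3 — peak 3.
Total mechanic-shifts = 18 over 7 shifts ⇒ peak ≥ ⌈18/7⌉ = 3, so 3 is optimal.

3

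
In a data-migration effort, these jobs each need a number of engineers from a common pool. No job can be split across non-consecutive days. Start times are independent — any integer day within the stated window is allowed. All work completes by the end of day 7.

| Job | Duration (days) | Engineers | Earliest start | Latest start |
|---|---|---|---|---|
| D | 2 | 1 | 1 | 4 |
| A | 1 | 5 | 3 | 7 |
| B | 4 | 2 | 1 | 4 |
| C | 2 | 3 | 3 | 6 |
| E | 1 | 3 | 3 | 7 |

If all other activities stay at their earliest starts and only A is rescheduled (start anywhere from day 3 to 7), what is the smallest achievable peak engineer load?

8

A@3: d1:3  d2:3  d3:13  d4:5  d5:0  d6:0  d7:0 → peak 13
A@4: d1:3  d2:3  d3:8  d4:10  d5:0  d6:0  d7:0 → peak 10
A@5: d1:3  d2:3  d3:8  d4:5  d5:5  d6:0  d7:0 → peak 8
A@6: d1:3  d2:3  d3:8  d4:5  d5:0  d6:5  d7:0 → peak 8
A@7: d1:3  d2:3  d3:8  d4:5  d5:0  d6:0  d7:5 → peak 8
Best is A@5, peak 8.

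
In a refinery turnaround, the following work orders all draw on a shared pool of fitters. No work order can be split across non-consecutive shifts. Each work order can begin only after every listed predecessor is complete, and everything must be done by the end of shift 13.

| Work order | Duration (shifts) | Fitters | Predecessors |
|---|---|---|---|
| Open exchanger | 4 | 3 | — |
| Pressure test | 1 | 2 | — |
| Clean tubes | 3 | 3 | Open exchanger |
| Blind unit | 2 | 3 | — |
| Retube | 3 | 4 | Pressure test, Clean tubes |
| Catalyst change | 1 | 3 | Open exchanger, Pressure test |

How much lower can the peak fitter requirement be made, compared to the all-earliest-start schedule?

3

Early-start peak: s1:8  s2:6  s3:3  s4:3  s5:6  s6:3  s7:3  s8:4  s9:4  s10:4  s11:0  s12:0  s13:0 ⇒ 8.
Leveled (Open exchanger@1, Pressure test@1, Clean tubes@5, Blind unit@8, Retube@10, Catalyst change@13): s1:5  s2:3  s3:3  s4:3  s5:3  s6:3  s7:3  s8:3  s9:3  s10:4  s11:4  s12:4  s13:3 ⇒ 5.
Reduction 8 − 5 = 3.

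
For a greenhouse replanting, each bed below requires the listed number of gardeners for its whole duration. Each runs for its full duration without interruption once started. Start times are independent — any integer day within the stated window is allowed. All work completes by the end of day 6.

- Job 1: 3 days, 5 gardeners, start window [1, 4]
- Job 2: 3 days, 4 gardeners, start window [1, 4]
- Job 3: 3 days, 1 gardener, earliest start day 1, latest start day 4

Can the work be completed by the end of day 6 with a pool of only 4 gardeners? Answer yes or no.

Total gardener-days = 30; over 6 days the average is 30/6 > 4, so some day must exceed 4.

no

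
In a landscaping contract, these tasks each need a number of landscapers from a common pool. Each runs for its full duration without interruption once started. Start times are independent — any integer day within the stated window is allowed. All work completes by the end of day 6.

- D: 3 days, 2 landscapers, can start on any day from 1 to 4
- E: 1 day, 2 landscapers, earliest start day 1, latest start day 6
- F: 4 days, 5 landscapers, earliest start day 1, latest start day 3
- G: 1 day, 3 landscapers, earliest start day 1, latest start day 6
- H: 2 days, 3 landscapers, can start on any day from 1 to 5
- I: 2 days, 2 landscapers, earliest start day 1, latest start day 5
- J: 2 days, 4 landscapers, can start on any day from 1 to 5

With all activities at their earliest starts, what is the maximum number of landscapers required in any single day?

21

Early-start schedule: D@1, E@1, F@1, G@1, H@1, I@1, J@1.
Load per day: day 1: 21, day 2: 16, day 3: 7, day 4: 5, day 5: 0, day 6: 0.
Peak is 21.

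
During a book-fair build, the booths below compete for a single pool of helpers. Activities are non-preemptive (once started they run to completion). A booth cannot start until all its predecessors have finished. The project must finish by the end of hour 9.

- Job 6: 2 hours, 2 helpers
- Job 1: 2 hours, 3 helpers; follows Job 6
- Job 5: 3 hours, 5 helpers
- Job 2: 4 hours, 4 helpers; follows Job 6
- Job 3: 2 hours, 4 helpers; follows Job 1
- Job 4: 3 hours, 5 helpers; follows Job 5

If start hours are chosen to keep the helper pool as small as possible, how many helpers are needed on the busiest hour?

9

Early-start (Job 6@1, Job 1@3, Job 5@1, Job 2@3, Job 3@5, Job 4@4) gives peak 13: h1:7  h2:7  h3:12  h4:12  h5:13  h6:13  h7:0  h8:0  h9:0.
Shift Job 2→4, Job 4→7.
Schedule Job 6@1, Job 1@3, Job 5@1, Job 2@4, Job 3@5, Job 4@7: h1:7  h2:7  h3:8  h4:7  h5:8  h6:8  h7:9  h8:5  h9:5 — peak 9.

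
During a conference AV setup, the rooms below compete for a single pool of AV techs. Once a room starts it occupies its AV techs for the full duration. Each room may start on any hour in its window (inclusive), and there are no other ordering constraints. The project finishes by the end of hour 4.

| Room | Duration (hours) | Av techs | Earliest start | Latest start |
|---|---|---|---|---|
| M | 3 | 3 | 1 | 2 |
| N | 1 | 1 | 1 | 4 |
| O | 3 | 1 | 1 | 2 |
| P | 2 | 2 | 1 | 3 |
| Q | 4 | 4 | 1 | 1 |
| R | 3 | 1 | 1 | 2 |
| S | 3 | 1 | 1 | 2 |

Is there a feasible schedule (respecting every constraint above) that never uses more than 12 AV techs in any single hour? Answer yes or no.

yes

Schedule M@1, N@1, O@1, P@1, Q@1, R@1, S@2: h1:12  h2:12  h3:10  h4:5 — peak 12 ≤ 12.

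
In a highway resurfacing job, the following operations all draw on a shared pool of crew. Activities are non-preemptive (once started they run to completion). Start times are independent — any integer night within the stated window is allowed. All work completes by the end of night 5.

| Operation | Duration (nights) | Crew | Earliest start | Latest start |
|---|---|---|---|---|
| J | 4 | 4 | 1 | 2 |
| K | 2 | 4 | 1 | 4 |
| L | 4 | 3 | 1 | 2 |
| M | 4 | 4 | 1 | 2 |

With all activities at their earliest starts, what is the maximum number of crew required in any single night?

Early-start schedule: J@1, K@1, L@1, M@1.
Load per night: night 1: 15, night 2: 15, night 3: 11, night 4: 11, night 5: 0.
Peak is 15.

15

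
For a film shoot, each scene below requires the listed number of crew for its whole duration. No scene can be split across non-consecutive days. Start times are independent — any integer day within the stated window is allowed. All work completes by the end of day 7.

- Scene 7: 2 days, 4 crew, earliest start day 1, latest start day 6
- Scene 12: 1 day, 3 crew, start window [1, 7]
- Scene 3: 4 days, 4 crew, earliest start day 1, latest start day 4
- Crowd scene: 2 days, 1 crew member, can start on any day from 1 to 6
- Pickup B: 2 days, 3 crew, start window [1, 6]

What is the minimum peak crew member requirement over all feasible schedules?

7

Early-start (Scene 7@1, Scene 12@1, Scene 3@1, Crowd scene@1, Pickup B@1) gives peak 15: d1:15  d2:12  d3:4  d4:4  d5:0  d6:0  d7:0.
Shift Scene 3→3, Crowd scene→2, Pickup B→4.
Schedule Scene 7@1, Scene 12@1, Scene 3@3, Crowd scene@2, Pickup B@4: d1:7  d2:5  d3:5  d4:7  d5:7  d6:4  d7:0 — peak 7.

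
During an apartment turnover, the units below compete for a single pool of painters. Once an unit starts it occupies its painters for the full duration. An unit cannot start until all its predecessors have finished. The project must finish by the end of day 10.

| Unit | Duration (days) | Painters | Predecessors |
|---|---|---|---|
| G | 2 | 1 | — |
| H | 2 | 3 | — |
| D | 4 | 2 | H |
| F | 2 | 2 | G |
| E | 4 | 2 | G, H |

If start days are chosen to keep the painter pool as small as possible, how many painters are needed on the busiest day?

Early-start (G@1, H@1, D@3, F@3, E@3) gives peak 6: d1:4  d2:4  d3:6  d4:6  d5:4  d6:4  d7:0  d8:0  d9:0  d10:0.
Shift E→5.
Schedule G@1, H@1, D@3, F@3, E@5: d1:4  d2:4  d3:4  d4:4  d5:4  d6:4  d7:2  d8:2  d9:0  d10:0 — peak 4.

4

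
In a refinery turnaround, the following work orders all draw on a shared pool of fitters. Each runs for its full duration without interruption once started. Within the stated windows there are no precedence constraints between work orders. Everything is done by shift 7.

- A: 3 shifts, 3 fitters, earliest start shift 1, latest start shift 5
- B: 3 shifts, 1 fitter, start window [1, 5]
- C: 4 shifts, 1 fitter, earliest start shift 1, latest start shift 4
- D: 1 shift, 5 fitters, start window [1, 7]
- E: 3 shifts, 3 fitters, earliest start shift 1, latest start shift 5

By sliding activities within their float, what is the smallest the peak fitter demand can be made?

5

Early-start (A@1, B@1, C@1, D@1, E@1) gives peak 13: s1:13  s2:8  s3:8  s4:1  s5:0  s6:0  s7:0.
Shift D→7, E→4.
Schedule A@1, B@1, C@1, D@7, E@4: s1:5  s2:5  s3:5  s4:4  s5:3  s6:3  s7:5 — peak 5.
Total fitter-shifts = 30 over 7 shifts ⇒ peak ≥ ⌈30/7⌉ = 5, so 5 is optimal.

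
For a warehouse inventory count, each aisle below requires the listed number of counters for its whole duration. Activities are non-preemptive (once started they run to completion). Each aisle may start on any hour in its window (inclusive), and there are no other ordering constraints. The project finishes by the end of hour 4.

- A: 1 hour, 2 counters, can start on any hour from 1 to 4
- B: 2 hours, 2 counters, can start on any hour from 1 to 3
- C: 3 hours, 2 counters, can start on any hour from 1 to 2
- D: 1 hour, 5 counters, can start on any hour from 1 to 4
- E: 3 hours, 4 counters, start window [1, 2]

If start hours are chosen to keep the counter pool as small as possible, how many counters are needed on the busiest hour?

Early-start (A@1, B@1, C@1, D@1, E@1) gives peak 15: h1:15  h2:8  h3:6  h4:0.
Shift C→2, D→4.
Schedule A@1, B@1, C@2, D@4, E@1: h1:8  h2:8  h3:6  h4:7 — peak 8.
Total counter-hours = 29 over 4 hours ⇒ peak ≥ ⌈29/4⌉ = 8, so 8 is optimal.

8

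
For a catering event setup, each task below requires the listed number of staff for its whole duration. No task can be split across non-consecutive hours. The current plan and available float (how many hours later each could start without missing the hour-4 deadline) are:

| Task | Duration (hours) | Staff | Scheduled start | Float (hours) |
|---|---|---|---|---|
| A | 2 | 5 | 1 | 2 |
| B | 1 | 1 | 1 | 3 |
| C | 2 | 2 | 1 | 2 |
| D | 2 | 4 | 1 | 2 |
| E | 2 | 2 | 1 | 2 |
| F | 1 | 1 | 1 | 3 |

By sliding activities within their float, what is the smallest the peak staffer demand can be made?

7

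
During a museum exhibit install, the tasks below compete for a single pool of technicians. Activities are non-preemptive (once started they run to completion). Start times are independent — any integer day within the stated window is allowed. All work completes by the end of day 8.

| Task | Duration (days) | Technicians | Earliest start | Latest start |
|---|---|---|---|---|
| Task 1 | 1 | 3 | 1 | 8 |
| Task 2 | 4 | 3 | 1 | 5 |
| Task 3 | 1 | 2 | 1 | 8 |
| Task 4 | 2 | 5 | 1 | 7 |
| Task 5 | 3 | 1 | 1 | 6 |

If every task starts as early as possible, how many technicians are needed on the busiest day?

Early-start schedule: Task 1@1, Task 2@1, Task 3@1, Task 4@1, Task 5@1.
Load per day: day 1: 14, day 2: 9, day 3: 4, day 4: 3, day 5: 0, day 6: 0, day 7: 0, day 8: 0.
Peak is 14.

14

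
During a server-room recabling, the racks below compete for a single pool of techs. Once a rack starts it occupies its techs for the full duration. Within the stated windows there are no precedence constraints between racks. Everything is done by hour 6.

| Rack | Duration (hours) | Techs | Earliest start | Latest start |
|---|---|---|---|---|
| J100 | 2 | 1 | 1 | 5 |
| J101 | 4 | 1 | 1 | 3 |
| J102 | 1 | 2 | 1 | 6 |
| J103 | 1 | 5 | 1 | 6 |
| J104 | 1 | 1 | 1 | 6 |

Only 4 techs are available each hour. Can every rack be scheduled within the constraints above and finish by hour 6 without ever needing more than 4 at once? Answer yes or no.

no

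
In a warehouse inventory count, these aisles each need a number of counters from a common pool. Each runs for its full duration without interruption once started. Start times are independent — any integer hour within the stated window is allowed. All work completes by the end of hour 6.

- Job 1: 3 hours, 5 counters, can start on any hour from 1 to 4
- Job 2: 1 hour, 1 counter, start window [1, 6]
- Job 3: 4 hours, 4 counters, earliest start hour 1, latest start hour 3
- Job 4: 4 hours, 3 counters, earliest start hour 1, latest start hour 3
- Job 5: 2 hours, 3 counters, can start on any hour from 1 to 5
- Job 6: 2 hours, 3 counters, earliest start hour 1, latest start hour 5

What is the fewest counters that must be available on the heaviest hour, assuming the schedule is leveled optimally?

Early-start (Job 1@1, Job 2@1, Job 3@1, Job 4@1, Job 5@1, Job 6@1) gives peak 19: h1:19  h2:18  h3:12  h4:7  h5:0  h6:0.
Shift Job 4→2, Job 5→4, Job 6→5.
Schedule Job 1@1, Job 2@1, Job 3@1, Job 4@2, Job 5@4, Job 6@5: h1:10  h2:12  h3:12  h4:10  h5:9  h6:3 — peak 12.

12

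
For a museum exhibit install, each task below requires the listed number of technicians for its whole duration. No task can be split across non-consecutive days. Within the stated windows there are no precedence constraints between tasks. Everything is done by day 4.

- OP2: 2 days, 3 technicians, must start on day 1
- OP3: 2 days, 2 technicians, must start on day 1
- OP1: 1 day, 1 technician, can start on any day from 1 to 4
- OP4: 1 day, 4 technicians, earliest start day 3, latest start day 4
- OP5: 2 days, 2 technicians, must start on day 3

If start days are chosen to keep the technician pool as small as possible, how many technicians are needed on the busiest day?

6

Schedule OP2@1, OP3@1, OP1@1, OP4@3, OP5@3: d1:6  d2:5  d3:6  d4:2 — peak 6.
No arrangement of the 8 feasible schedules does better.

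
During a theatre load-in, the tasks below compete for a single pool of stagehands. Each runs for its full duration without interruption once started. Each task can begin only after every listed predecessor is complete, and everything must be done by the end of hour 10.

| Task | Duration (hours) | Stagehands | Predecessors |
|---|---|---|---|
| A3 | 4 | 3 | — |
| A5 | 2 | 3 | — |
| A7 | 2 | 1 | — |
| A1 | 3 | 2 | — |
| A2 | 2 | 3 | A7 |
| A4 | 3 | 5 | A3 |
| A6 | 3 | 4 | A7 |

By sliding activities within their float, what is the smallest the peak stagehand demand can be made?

Early-start (A3@1, A5@1, A7@1, A1@1, A2@3, A4@5, A6@3) gives peak 12: h1:9  h2:9  h3:12  h4:10  h5:9  h6:5  h7:5  h8:0  h9:0  h10:0.
Shift A1→3, A2→6, A4→8, A6→5.
Schedule A3@1, A5@1, A7@1, A1@3, A2@6, A4@8, A6@5: h1:7  h2:7  h3:5  h4:5  h5:6  h6:7  h7:7  h8:5  h9:5  h10:5 — peak 7.

7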